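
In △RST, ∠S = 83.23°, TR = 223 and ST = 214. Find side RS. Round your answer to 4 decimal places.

Law of sines: sin R = ST·sin S/TR ≈ 0.95295.
Since TR ≥ ST, only the acute value applies: ∠R ≈ 72.35°.
Then ∠T = 180° − ∠S − ∠R ≈ 24.42°.
Law of sines gives RS = TR·sin T/sin S ≈ 92.825.

92.8246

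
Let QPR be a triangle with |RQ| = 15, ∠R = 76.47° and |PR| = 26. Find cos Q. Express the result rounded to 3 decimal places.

0.333

By the law of cosines, |QP|² = |PR|² + |RQ|² − 2·|PR|·|RQ|·cos R = 718.52, so |QP| ≈ 26.805.
Law of cosines again: cos Q = (|RQ|² + |QP|² − |PR|²)/(2·|RQ|·|QP|) ≈ 0.33267, so ∠Q ≈ 70.57°.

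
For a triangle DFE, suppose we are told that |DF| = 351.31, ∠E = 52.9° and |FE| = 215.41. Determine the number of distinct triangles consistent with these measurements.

1

|FE|·sin E = 215.41·sin(52.9°) ≈ 171.8.
Since |DF| ≥ |FE|, exactly one triangle exists.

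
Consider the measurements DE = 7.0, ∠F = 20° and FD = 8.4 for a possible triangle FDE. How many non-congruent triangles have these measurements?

FD·sin F = 8.4·sin(20°) ≈ 2.873.
Since FD sin F < DE < FD (2.873 < 7.0 < 8.4), two triangles exist.

2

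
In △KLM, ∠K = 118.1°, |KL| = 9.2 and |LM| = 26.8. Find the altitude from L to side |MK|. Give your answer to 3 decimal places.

8.116

Law of sines: sin M = |KL|·sin K/|LM| ≈ 0.30282.
Since |LM| ≥ |KL|, only the acute value applies: ∠M ≈ 17.63°.
Then ∠L = 180° − ∠K − ∠M ≈ 44.27°.
Law of sines gives |MK| = |LM|·sin L/sin K ≈ 21.208.
Area = ½·|LM|·|KL|·sin L ≈ 86.059.
The altitude from L has length 2·area/|MK| ≈ 8.1156.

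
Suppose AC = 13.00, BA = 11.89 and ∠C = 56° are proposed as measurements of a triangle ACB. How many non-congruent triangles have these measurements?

AC·sin C = 13.00·sin(56°) ≈ 10.78.
Since AC sin C < BA < AC (10.78 < 11.89 < 13.00), two triangles exist.

2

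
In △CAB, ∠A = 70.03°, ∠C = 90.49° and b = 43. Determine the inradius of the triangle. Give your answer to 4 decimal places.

r ≈ 17.7771

The third angle is ∠B = 180° − ∠C − ∠A = 19.48°.
Law of sines: c = b·sin C/sin B ≈ 128.94.
Law of sines: a = b·sin A/sin B ≈ 121.19.
Area = ½·b·c·sin A ≈ 2605.5.
Semiperimeter s = (128.94+121.19+43)/2 = 146.57.
Inradius = area/s = 2605.5/146.57 ≈ 17.777.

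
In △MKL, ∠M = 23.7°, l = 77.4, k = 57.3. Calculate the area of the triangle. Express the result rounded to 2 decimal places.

Area = ½·k·l·sin M ≈ 891.32.

area ≈ 891.32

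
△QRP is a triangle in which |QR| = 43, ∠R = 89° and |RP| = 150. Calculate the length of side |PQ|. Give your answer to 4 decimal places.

By the law of cosines, |PQ|² = |QR|² + |RP|² − 2·|QR|·|RP|·cos R = 24124, so |PQ| ≈ 155.32.

155.3186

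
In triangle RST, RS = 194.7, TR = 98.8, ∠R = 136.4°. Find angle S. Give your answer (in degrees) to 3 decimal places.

By the law of cosines, ST² = TR² + RS² − 2·TR·RS·cos R = 75530, so ST ≈ 274.83.
Law of cosines again: cos S = (RS² + ST² − TR²)/(2·RS·ST) ≈ 0.96878, so ∠S ≈ 14.35°.

∠S ≈ 14.354°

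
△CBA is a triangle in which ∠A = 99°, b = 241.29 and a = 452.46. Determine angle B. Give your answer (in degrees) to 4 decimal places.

Law of sines: sin B = b·sin A/a ≈ 0.52672.
Since a ≥ b, only the acute value applies: ∠B ≈ 31.78°.
Then ∠C = 180° − ∠A − ∠B ≈ 49.22°.

∠B ≈ 31.7840°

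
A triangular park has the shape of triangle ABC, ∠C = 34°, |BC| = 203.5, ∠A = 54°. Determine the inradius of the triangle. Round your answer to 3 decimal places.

The third angle is ∠B = 180° − ∠C − ∠A = 92.00°.
Law of sines: |CA| = |BC|·sin B/sin A ≈ 251.39.
Law of sines: |AB| = |BC|·sin C/sin A ≈ 140.66.
Area = ½·|BC|·|CA|·sin C ≈ 14303.
Semiperimeter s = (203.5+251.39+140.66)/2 = 297.77.
Inradius = area/s = 14303/297.77 ≈ 48.034.

48.034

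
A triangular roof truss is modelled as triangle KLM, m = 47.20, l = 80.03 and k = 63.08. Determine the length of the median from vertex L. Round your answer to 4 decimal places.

Median from L: ½√(2·m² + 2·k² − l²) ≈ 38.759.

m_L ≈ 38.7590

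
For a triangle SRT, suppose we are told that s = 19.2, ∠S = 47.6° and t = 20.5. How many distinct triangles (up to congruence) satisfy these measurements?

t·sin S = 20.5·sin(47.6°) ≈ 15.14.
Since t sin S < s < t (15.14 < 19.2 < 20.5), two triangles exist.

2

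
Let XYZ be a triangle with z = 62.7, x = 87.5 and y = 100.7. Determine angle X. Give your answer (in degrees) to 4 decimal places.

59.4660

By the law of cosines, cos X = (y² + z² − x²) / (2·y·z) ≈ 0.50805, so ∠X ≈ 59.47°.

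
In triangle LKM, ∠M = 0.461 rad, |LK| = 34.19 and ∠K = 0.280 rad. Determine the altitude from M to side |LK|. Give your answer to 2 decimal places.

The third angle is ∠L = π − ∠K − ∠M = 2.401 rad.
Law of sines: |KM| = |LK|·sin L/sin M ≈ 51.881.
Law of sines: |ML| = |LK|·sin K/sin M ≈ 21.24.
Area = ½·|LK|·|KM|·sin K ≈ 245.1.
The altitude from M has length 2·area/|LK| ≈ 14.338.

h_M ≈ 14.34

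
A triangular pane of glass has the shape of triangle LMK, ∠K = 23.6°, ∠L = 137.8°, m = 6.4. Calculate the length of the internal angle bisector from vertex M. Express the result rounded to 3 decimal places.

The third angle is ∠M = 180° − ∠K − ∠L = 18.60°.
Law of sines: l = m·sin L/sin M ≈ 13.478.
Law of sines: k = m·sin K/sin M ≈ 8.0331.
The bisector from M has length 2·k·l·cos(∠M/2)/(k+l) ≈ 9.9342.

9.934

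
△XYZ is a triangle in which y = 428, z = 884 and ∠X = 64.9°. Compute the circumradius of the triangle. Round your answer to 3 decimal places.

442.968

By the law of cosines, x² = y² + z² − 2·y·z·cos X = 6.4365e+05, so x ≈ 802.28.
Area = ½·y·z·sin X ≈ 1.7131e+05.
Circumradius = x/(2 sin X) ≈ 442.97.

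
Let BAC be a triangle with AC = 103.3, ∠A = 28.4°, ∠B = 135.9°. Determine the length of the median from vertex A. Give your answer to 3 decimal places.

m_A ≈ 69.972

The third angle is ∠C = 180° − ∠B − ∠A = 15.70°.
Law of sines: CB = AC·sin A/sin B ≈ 70.601.
Law of sines: BA = AC·sin C/sin B ≈ 40.167.
Median from A: ½√(2·BA² + 2·AC² − CB²) ≈ 69.972.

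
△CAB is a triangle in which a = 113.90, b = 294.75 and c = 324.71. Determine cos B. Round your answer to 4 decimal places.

0.4263

By the law of cosines, cos B = (c² + a² − b²) / (2·c·a) ≈ 0.42629, so ∠B ≈ 64.77°.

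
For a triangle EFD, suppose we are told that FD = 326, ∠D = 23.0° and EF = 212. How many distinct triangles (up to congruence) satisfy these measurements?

2

FD·sin D = 326·sin(23.0°) ≈ 127.4.
Since FD sin D < EF < FD (127.4 < 212 < 326), two triangles exist.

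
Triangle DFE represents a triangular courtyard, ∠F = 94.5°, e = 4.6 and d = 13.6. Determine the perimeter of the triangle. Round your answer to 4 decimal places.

32.8948

By the law of cosines, f² = e² + d² − 2·e·d·cos F = 215.94, so f ≈ 14.695.
Semiperimeter s = (13.6+14.695+4.6)/2 = 16.447.
Perimeter = 13.6 + 14.695 + 4.6 = 32.895.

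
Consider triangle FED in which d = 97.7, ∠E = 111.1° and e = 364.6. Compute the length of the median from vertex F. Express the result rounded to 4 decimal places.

214.4340

Law of sines: sin D = d·sin E/e ≈ 0.25000.
Since e ≥ d, only the acute value applies: ∠D ≈ 14.48°.
Then ∠F = 180° − ∠E − ∠D ≈ 54.42°.
Law of sines gives f = e·sin F/sin E ≈ 317.85.
Median from F: ½√(2·e² + 2·d² − f²) ≈ 214.43.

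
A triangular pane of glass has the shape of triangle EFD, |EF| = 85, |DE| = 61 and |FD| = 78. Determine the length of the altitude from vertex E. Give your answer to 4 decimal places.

58.7152

Semiperimeter s = (78 + 61 + 85)/2 = 112.
Heron's formula: area = √(112·34·51·27) ≈ 2289.9.
The altitude from E has length 2·area/|FD| ≈ 58.715.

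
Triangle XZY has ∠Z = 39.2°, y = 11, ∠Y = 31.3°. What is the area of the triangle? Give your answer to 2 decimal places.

The third angle is ∠X = 180° − ∠Z − ∠Y = 109.50°.
Law of sines: x = y·sin X/sin Y ≈ 19.959.
Law of sines: z = y·sin Z/sin Y ≈ 13.382.
Area = ½·y·x·sin Z ≈ 69.381.

area ≈ 69.38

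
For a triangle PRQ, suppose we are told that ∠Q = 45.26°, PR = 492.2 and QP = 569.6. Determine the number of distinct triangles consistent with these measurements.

2

QP·sin Q = 569.6·sin(45.26°) ≈ 404.6.
Since QP sin Q < PR < QP (404.6 < 492.2 < 569.6), two triangles exist.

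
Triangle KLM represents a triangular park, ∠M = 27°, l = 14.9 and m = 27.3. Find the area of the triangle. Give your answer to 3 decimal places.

area ≈ 134.358

Law of sines: sin L = l·sin M/m ≈ 0.24778.
Since m ≥ l, only the acute value applies: ∠L ≈ 14.35°.
Then ∠K = 180° − ∠M − ∠L ≈ 138.65°.
Law of sines gives k = m·sin K/sin M ≈ 39.725.
Area = ½·m·l·sin K ≈ 134.36.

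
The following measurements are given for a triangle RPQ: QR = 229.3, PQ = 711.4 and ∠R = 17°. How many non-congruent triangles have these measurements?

QR·sin R = 229.3·sin(17°) ≈ 67.04.
Since PQ ≥ QR, exactly one triangle exists.

1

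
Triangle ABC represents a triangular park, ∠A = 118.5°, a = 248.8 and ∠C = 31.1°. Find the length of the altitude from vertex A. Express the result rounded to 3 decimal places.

74.000

The third angle is ∠B = 180° − ∠C − ∠A = 30.40°.
Law of sines: b = a·sin B/sin A ≈ 143.26.
Law of sines: c = a·sin C/sin A ≈ 146.23.
Area = ½·a·b·sin C ≈ 9205.6.
The altitude from A has length 2·area/a ≈ 74.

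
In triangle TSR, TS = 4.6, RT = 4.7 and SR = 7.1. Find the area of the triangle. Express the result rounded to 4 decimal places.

10.6608

Semiperimeter s = (7.1 + 4.7 + 4.6)/2 = 8.2.
Heron's formula: area = √(8.2·1.1·3.5·3.6) ≈ 10.661.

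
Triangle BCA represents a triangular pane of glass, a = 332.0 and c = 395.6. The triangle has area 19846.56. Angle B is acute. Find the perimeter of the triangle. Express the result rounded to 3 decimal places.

perimeter ≈ 855.382

From area = ½·c·a·sin B, we get sin B = 2·area/(c·a) ≈ 0.30222.
Taking the acute solution, ∠B ≈ 17.59°.
Law of cosines then gives b ≈ 127.78.
Perimeter = 127.78 + 395.6 + 332 = 855.38.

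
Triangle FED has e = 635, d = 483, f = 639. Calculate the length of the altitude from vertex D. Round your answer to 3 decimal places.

h_D ≈ 589.426

Semiperimeter s = (639 + 635 + 483)/2 = 878.5.
Heron's formula: area = √(878.5·239.5·243.5·395.5) ≈ 1.4235e+05.
The altitude from D has length 2·area/d ≈ 589.43.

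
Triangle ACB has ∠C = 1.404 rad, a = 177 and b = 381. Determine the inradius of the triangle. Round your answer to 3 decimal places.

69.960

By the law of cosines, c² = b² + a² − 2·b·a·cos C = 1.541e+05, so c ≈ 392.55.
Area = ½·b·a·sin C ≈ 33251.
Semiperimeter s = (177+392.55+381)/2 = 475.28.
Inradius = area/s = 33251/475.28 ≈ 69.96.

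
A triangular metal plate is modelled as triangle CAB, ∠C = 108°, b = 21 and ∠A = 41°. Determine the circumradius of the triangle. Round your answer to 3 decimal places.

The third angle is ∠B = 180° − ∠C − ∠A = 31.00°.
Law of sines: c = b·sin C/sin B ≈ 38.778.
Law of sines: a = b·sin A/sin B ≈ 26.75.
Circumradius = b/(2 sin B) ≈ 20.387.

20.387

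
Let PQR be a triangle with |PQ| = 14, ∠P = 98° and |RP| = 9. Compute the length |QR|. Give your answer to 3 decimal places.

17.666

By the law of cosines, |QR|² = |RP|² + |PQ|² − 2·|RP|·|PQ|·cos P = 312.07, so |QR| ≈ 17.666.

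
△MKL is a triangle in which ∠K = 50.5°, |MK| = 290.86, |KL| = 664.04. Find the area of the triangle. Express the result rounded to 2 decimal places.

Area = ½·|MK|·|KL|·sin K ≈ 74517.

area ≈ 74516.82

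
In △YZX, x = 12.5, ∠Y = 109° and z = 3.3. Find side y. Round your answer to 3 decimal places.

13.928

By the law of cosines, y² = z² + x² − 2·z·x·cos Y = 194, so y ≈ 13.928.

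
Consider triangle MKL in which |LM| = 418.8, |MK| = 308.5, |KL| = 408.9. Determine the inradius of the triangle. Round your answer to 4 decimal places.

r ≈ 104.2177

Semiperimeter s = (408.9 + 418.8 + 308.5)/2 = 568.1.
Heron's formula: area = √(568.1·159.2·149.3·259.6) ≈ 59206.
Inradius = area/s = 59206/568.1 ≈ 104.22.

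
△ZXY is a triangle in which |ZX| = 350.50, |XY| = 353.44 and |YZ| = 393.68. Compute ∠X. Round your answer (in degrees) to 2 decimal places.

By the law of cosines, cos X = (|ZX|² + |XY|² − |YZ|²) / (2·|ZX|·|XY|) ≈ 0.37450, so ∠X ≈ 68.01°.

∠X ≈ 68.01°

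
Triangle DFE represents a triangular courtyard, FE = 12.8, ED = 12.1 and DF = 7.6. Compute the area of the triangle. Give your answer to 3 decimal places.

Semiperimeter s = (12.8 + 12.1 + 7.6)/2 = 16.25.
Heron's formula: area = √(16.25·3.45·4.15·8.65) ≈ 44.861.

44.861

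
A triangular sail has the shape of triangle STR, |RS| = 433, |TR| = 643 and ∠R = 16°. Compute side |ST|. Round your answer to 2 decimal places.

256.26

By the law of cosines, |ST|² = |TR|² + |RS|² − 2·|TR|·|RS|·cos R = 65671, so |ST| ≈ 256.26.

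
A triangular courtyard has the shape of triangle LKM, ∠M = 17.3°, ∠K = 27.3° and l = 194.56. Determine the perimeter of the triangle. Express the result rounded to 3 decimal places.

404.047

The third angle is ∠L = 180° − ∠K − ∠M = 135.40°.
Law of sines: k = l·sin K/sin L ≈ 127.09.
Law of sines: m = l·sin M/sin L ≈ 82.4.
Semiperimeter s = (194.56+127.09+82.4)/2 = 202.02.
Perimeter = 194.56 + 127.09 + 82.4 = 404.05.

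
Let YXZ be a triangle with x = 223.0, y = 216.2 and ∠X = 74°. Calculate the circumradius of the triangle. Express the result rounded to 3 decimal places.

R ≈ 115.993

Law of sines: sin Y = y·sin X/x ≈ 0.93195.
Since x ≥ y, only the acute value applies: ∠Y ≈ 68.74°.
Then ∠Z = 180° − ∠X − ∠Y ≈ 37.26°.
Law of sines gives z = x·sin Z/sin X ≈ 140.45.
Circumradius = x/(2 sin X) ≈ 115.99.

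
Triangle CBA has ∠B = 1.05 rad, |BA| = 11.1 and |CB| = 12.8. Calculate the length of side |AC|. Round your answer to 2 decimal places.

By the law of cosines, |AC|² = |CB|² + |BA|² − 2·|CB|·|BA|·cos B = 145.66, so |AC| ≈ 12.069.

12.07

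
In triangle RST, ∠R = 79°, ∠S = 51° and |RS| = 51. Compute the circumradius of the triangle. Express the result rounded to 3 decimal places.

The third angle is ∠T = 180° − ∠R − ∠S = 50.00°.
Law of sines: |ST| = |RS|·sin R/sin T ≈ 65.353.
Law of sines: |TR| = |RS|·sin S/sin T ≈ 51.739.
Circumradius = |RS|/(2 sin T) ≈ 33.288.

33.288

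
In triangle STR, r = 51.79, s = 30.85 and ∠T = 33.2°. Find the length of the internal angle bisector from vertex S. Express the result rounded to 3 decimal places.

By the law of cosines, t² = r² + s² − 2·r·s·cos T = 960.09, so t ≈ 30.985.
Law of cosines again: cos S = (t² + r² − s²)/(2·t·r) ≈ 0.83833, so ∠S ≈ 33.04°.
The bisector from S has length 2·t·r·cos(∠S/2)/(t+r) ≈ 37.173.

t_S ≈ 37.173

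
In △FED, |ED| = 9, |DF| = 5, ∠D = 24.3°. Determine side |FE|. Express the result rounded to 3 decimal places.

4.896

By the law of cosines, |FE|² = |ED|² + |DF|² − 2·|ED|·|DF|·cos D = 23.974, so |FE| ≈ 4.8963.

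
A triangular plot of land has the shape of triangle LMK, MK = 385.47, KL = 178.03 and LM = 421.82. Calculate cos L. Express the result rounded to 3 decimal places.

By the law of cosines, cos L = (KL² + LM² − MK²) / (2·KL·LM) ≈ 0.40641, so ∠L ≈ 66.02°.

cos L ≈ 0.406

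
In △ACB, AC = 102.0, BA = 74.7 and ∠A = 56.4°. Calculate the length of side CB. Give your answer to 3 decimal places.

86.897

By the law of cosines, CB² = BA² + AC² − 2·BA·AC·cos A = 7551.1, so CB ≈ 86.897.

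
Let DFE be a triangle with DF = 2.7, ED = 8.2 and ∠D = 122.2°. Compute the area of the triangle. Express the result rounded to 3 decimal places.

Area = ½·ED·DF·sin D ≈ 9.3674.

area ≈ 9.367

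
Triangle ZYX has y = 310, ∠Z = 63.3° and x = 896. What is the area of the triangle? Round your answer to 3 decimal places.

Area = ½·y·x·sin Z ≈ 1.2407e+05.

124071.418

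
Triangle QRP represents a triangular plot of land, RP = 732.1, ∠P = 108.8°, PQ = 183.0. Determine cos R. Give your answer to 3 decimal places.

By the law of cosines, QR² = RP² + PQ² − 2·RP·PQ·cos P = 6.5581e+05, so QR ≈ 809.82.
Law of cosines again: cos R = (QR² + RP² − PQ²)/(2·QR·RP) ≈ 0.97685, so ∠R ≈ 12.35°.

cos R ≈ 0.977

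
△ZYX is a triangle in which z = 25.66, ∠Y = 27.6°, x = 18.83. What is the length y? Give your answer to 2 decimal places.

By the law of cosines, y² = x² + z² − 2·x·z·cos Y = 156.62, so y ≈ 12.515.

12.51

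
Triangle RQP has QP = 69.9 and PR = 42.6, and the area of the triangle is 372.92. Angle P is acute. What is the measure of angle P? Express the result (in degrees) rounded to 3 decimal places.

From area = ½·QP·PR·sin P, we get sin P = 2·area/(QP·PR) ≈ 0.25047.
Taking the acute solution, ∠P ≈ 14.51°.

∠P ≈ 14.505°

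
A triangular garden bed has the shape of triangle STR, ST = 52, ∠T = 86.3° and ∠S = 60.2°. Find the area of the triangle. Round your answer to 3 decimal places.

The third angle is ∠R = 180° − ∠S − ∠T = 33.50°.
Law of sines: TR = ST·sin S/sin R ≈ 81.755.
Law of sines: RS = ST·sin T/sin R ≈ 94.017.
Area = ½·ST·TR·sin T ≈ 2121.2.

2121.209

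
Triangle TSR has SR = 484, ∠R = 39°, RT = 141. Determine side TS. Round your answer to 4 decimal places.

By the law of cosines, TS² = SR² + RT² − 2·SR·RT·cos R = 1.4807e+05, so TS ≈ 384.79.

384.7933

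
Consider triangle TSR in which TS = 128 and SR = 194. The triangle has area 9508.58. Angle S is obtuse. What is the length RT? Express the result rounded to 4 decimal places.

From area = ½·TS·SR·sin S, we get sin S = 2·area/(TS·SR) ≈ 0.76583.
Taking the obtuse solution, ∠S ≈ 130.02°.
Law of cosines then gives RT ≈ 293.18.

293.1824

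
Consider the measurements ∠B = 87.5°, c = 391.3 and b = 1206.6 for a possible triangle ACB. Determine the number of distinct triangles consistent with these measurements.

1

c·sin B = 391.3·sin(87.5°) ≈ 390.9.
Since b ≥ c, exactly one triangle exists.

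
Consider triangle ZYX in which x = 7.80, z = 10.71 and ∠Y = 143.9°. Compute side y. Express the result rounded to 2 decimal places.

By the law of cosines, y² = x² + z² − 2·x·z·cos Y = 310.54, so y ≈ 17.622.

17.62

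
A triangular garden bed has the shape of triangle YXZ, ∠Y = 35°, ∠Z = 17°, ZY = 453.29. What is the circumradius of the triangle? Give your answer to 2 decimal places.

R ≈ 287.62

The third angle is ∠X = 180° − ∠Z − ∠Y = 128.00°.
Law of sines: XZ = ZY·sin Y/sin X ≈ 329.94.
Law of sines: YX = ZY·sin Z/sin X ≈ 168.18.
Circumradius = ZY/(2 sin X) ≈ 287.62.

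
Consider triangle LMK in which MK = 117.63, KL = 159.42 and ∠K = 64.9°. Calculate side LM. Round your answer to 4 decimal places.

By the law of cosines, LM² = MK² + KL² − 2·MK·KL·cos K = 23342, so LM ≈ 152.78.

152.7805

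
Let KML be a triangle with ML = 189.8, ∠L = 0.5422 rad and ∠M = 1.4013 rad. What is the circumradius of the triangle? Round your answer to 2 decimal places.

101.90

The third angle is ∠K = π − ∠M − ∠L = 1.1981 rad.
Law of sines: LK = ML·sin M/sin K ≈ 200.87.
Law of sines: KM = ML·sin L/sin K ≈ 105.16.
Circumradius = ML/(2 sin K) ≈ 101.9.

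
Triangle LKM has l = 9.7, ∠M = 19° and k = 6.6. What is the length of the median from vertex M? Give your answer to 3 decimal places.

By the law of cosines, m² = l² + k² − 2·l·k·cos M = 16.586, so m ≈ 4.0726.
Median from M: ½√(2·l² + 2·k² − m²) ≈ 8.0423.

m_M ≈ 8.042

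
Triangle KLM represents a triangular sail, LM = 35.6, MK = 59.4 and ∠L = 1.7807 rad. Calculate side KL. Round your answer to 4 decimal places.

Law of sines: sin K = LM·sin L/MK ≈ 0.58617.
Since MK ≥ LM, only the acute value applies: ∠K ≈ 0.6263 rad.
Then ∠M = π − ∠L − ∠K ≈ 0.7346 rad.
Law of sines gives KL = MK·sin M/sin L ≈ 40.707.

40.7073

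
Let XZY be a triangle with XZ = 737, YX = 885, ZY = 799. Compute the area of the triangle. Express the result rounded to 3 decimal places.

Semiperimeter s = (799 + 885 + 737)/2 = 1210.5.
Heron's formula: area = √(1210.5·411.5·325.5·473.5) ≈ 2.7708e+05.

277078.485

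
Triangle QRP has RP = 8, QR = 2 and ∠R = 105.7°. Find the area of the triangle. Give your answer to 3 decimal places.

7.702

Area = ½·QR·RP·sin R ≈ 7.7015.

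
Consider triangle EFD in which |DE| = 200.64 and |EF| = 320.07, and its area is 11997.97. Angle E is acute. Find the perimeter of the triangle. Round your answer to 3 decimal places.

perimeter ≈ 674.225

From area = ½·|DE|·|EF|·sin E, we get sin E = 2·area/(|DE|·|EF|) ≈ 0.37366.
Taking the acute solution, ∠E ≈ 21.94°.
Law of cosines then gives |FD| ≈ 153.51.
Perimeter = 153.51 + 200.64 + 320.07 = 674.22.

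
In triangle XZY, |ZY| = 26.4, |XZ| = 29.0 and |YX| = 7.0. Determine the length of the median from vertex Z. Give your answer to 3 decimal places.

Median from Z: ½√(2·|XZ|² + 2·|ZY|² − |YX|²) ≈ 27.509.

m_Z ≈ 27.509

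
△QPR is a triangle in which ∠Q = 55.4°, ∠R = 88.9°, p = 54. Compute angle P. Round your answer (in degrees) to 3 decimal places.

35.700

The third angle is ∠P = 180° − ∠R − ∠Q = 35.70°.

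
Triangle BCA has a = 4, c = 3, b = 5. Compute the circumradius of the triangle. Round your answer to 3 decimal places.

2.500

By the law of cosines, cos B = (c² + a² − b²) / (2·c·a) ≈ 0.00000, so ∠B ≈ 1.571 rad.
Circumradius = b/(2 sin B) ≈ 2.5.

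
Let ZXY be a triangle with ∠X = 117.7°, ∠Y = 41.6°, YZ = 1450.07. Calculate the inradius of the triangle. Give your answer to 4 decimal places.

r ≈ 178.8444

The third angle is ∠Z = 180° − ∠X − ∠Y = 20.70°.
Law of sines: XY = YZ·sin Z/sin X ≈ 578.91.
Law of sines: ZX = YZ·sin Y/sin X ≈ 1087.4.
Area = ½·YZ·XY·sin Y ≈ 2.7867e+05.
Semiperimeter s = (578.91+1450.1+1087.4)/2 = 1558.2.
Inradius = area/s = 2.7867e+05/1558.2 ≈ 178.84.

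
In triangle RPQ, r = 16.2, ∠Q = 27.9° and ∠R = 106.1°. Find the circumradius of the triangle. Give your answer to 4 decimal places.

8.4307

The third angle is ∠P = 180° − ∠Q − ∠R = 46.00°.
Law of sines: p = r·sin P/sin R ≈ 12.129.
Law of sines: q = r·sin Q/sin R ≈ 7.8899.
Circumradius = r/(2 sin R) ≈ 8.4307.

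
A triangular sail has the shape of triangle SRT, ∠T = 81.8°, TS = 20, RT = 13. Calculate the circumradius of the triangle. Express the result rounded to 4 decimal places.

11.2373

By the law of cosines, SR² = RT² + TS² − 2·RT·TS·cos T = 494.83, so SR ≈ 22.245.
Area = ½·RT·TS·sin T ≈ 128.67.
Circumradius = SR/(2 sin T) ≈ 11.237.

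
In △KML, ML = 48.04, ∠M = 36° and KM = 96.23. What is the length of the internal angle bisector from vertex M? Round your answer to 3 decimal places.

By the law of cosines, LK² = KM² + ML² − 2·KM·ML·cos M = 4088.1, so LK ≈ 63.938.
The bisector from M has length 2·KM·ML·cos(∠M/2)/(KM+ML) ≈ 60.95.

t_M ≈ 60.950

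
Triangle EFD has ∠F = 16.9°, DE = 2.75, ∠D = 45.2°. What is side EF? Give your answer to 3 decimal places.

6.712

The third angle is ∠E = 180° − ∠F − ∠D = 117.90°.
Law of sines: EF = DE·sin D/sin F ≈ 6.7124.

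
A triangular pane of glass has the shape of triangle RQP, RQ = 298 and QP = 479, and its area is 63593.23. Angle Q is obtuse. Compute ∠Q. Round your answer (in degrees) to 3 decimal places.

From area = ½·RQ·QP·sin Q, we get sin Q = 2·area/(RQ·QP) ≈ 0.89102.
Taking the obtuse solution, ∠Q ≈ 117.00°.

116.998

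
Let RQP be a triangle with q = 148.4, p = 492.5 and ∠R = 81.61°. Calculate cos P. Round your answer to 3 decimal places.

By the law of cosines, r² = q² + p² − 2·q·p·cos R = 2.4325e+05, so r ≈ 493.2.
Law of cosines again: cos P = (r² + q² − p²)/(2·r·q) ≈ 0.15519, so ∠P ≈ 81.07°.

cos P ≈ 0.155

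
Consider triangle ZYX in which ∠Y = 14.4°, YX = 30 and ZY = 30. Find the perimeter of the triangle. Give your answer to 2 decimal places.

By the law of cosines, XZ² = ZY² + YX² − 2·ZY·YX·cos Y = 56.55, so XZ ≈ 7.52.
Semiperimeter s = (30+7.52+30)/2 = 33.76.
Perimeter = 30 + 7.52 + 30 = 67.52.

perimeter ≈ 67.52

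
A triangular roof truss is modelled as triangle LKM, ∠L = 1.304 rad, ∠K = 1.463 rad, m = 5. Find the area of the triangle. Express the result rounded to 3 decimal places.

The third angle is ∠M = π − ∠L − ∠K = 0.375 rad.
Law of sines: l = m·sin L/sin M ≈ 13.182.
Law of sines: k = m·sin K/sin M ≈ 13.586.
Area = ½·m·l·sin K ≈ 32.763.

32.763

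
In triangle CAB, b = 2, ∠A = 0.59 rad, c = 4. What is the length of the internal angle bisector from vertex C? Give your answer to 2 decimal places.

1.12

By the law of cosines, a² = b² + c² − 2·b·c·cos A = 6.7049, so a ≈ 2.5894.
Law of cosines again: cos C = (a² + b² − c²)/(2·a·b) ≈ -0.51123, so ∠C ≈ 2.107 rad.
The bisector from C has length 2·a·b·cos(∠C/2)/(a+b) ≈ 1.1157.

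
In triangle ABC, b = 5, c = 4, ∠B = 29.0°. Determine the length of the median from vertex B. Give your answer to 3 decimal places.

m_B ≈ 5.883

Law of sines: sin C = c·sin B/b ≈ 0.38785.
Since b ≥ c, only the acute value applies: ∠C ≈ 22.82°.
Then ∠A = 180° − ∠B − ∠C ≈ 128.18°.
Law of sines gives a = b·sin A/sin B ≈ 8.1071.
Median from B: ½√(2·c² + 2·a² − b²) ≈ 5.8832.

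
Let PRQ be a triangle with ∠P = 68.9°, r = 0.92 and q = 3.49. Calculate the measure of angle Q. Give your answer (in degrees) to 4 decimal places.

95.8985

By the law of cosines, p² = r² + q² − 2·r·q·cos P = 10.715, so p ≈ 3.2733.
Law of cosines again: cos Q = (p² + r² − q²)/(2·p·r) ≈ -0.10277, so ∠Q ≈ 95.90°.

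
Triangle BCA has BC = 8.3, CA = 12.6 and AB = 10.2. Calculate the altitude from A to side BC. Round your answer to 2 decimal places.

h_A ≈ 10.16

Semiperimeter s = (12.6 + 10.2 + 8.3)/2 = 15.55.
Heron's formula: area = √(15.55·2.95·5.35·7.25) ≈ 42.182.
The altitude from A has length 2·area/BC ≈ 10.164.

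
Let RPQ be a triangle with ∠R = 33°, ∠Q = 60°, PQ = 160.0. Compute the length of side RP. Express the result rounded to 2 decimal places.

The third angle is ∠P = 180° − ∠Q − ∠R = 87.00°.
Law of sines: RP = PQ·sin Q/sin R ≈ 254.41.

254.41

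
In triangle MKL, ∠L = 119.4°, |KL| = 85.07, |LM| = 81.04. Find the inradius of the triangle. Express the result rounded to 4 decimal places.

By the law of cosines, |MK|² = |KL|² + |LM|² − 2·|KL|·|LM|·cos L = 20573, so |MK| ≈ 143.43.
Area = ½·|KL|·|LM|·sin L ≈ 3003.1.
Semiperimeter s = (85.07+81.04+143.43)/2 = 154.77.
Inradius = area/s = 3003.1/154.77 ≈ 19.403.

19.4035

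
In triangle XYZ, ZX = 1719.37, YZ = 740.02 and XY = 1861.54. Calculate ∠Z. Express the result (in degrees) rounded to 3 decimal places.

∠Z ≈ 89.132°

By the law of cosines, cos Z = (YZ² + ZX² − XY²) / (2·YZ·ZX) ≈ 0.01514, so ∠Z ≈ 89.13°.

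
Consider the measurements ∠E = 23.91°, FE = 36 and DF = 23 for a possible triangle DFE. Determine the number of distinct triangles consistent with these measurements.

2

FE·sin E = 36·sin(23.91°) ≈ 14.59.
Since FE sin E < DF < FE (14.59 < 23 < 36), two triangles exist.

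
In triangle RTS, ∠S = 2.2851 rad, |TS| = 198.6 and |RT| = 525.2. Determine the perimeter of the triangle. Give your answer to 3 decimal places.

Law of sines: sin R = |TS|·sin S/|RT| ≈ 0.28570.
Since |RT| ≥ |TS|, only the acute value applies: ∠R ≈ 0.2897 rad.
Then ∠T = π − ∠S − ∠R ≈ 0.5668 rad.
Law of sines gives |SR| = |RT|·sin T/sin S ≈ 373.21.
Semiperimeter s = (198.6+373.21+525.2)/2 = 548.5.
Perimeter = 198.6 + 373.21 + 525.2 = 1097.

perimeter ≈ 1097.007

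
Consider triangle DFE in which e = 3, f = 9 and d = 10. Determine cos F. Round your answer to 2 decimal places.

By the law of cosines, cos F = (e² + d² − f²) / (2·e·d) ≈ 0.46667, so ∠F ≈ 62.18°.

cos F ≈ 0.47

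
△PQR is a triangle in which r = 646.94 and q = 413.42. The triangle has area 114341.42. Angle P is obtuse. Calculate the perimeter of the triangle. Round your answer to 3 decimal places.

From area = ½·q·r·sin P, we get sin P = 2·area/(q·r) ≈ 0.85502.
Taking the obtuse solution, ∠P ≈ 121.24°.
Law of cosines then gives p ≈ 931.05.
Perimeter = 931.05 + 413.42 + 646.94 = 1991.4.

1991.407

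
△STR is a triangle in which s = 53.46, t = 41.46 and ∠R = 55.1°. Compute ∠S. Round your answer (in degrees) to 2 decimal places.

By the law of cosines, r² = s² + t² − 2·s·t·cos R = 2040.6, so r ≈ 45.173.
Law of cosines again: cos S = (t² + r² − s²)/(2·t·r) ≈ 0.24070, so ∠S ≈ 76.07°.

76.07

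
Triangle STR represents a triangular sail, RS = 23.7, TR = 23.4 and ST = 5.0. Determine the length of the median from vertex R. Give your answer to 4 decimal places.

m_R ≈ 23.4174

Median from R: ½√(2·TR² + 2·RS² − ST²) ≈ 23.417.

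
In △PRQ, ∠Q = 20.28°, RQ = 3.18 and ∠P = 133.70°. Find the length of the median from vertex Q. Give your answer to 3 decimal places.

The third angle is ∠R = 180° − ∠Q − ∠P = 26.02°.
Law of sines: QP = RQ·sin R/sin P ≈ 1.9296.
Law of sines: PR = RQ·sin Q/sin P ≈ 1.5246.
Median from Q: ½√(2·RQ² + 2·QP² − PR²) ≈ 2.5173.

m_Q ≈ 2.517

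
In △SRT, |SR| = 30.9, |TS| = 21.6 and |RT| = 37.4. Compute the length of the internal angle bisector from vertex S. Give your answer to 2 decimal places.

By the law of cosines, cos S = (|TS|² + |SR|² − |RT|²) / (2·|TS|·|SR|) ≈ 0.01694, so ∠S ≈ 89.03°.
The bisector from S has length 2·|TS|·|SR|·cos(∠S/2)/(|TS|+|SR|) ≈ 18.131.

t_S ≈ 18.13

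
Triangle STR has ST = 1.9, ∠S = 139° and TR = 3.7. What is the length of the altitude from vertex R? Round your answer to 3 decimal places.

h_R ≈ 1.345

Law of sines: sin R = ST·sin S/TR ≈ 0.33690.
Since TR ≥ ST, only the acute value applies: ∠R ≈ 19.69°.
Then ∠T = 180° − ∠S − ∠R ≈ 21.31°.
Law of sines gives RS = TR·sin T/sin S ≈ 2.0498.
Area = ½·TR·ST·sin T ≈ 1.2775.
The altitude from R has length 2·area/ST ≈ 1.3448.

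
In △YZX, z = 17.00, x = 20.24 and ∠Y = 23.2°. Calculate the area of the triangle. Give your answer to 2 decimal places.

Area = ½·z·x·sin Y ≈ 67.774.

67.77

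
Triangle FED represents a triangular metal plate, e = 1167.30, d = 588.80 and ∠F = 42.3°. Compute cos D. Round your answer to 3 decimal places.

0.879

By the law of cosines, f² = e² + d² − 2·e·d·cos F = 6.9257e+05, so f ≈ 832.21.
Law of cosines again: cos D = (f² + e² − d²)/(2·f·e) ≈ 0.87935, so ∠D ≈ 28.44°.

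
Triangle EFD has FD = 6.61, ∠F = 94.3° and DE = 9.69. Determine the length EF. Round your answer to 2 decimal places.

6.61

Law of sines: sin E = FD·sin F/DE ≈ 0.68023.
Since DE ≥ FD, only the acute value applies: ∠E ≈ 42.86°.
Then ∠D = 180° − ∠F − ∠E ≈ 42.84°.
Law of sines gives EF = DE·sin D/sin F ≈ 6.6072.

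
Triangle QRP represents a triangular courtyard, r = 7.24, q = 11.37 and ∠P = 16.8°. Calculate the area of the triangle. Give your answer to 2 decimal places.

area ≈ 11.90

Area = ½·q·r·sin P ≈ 11.896.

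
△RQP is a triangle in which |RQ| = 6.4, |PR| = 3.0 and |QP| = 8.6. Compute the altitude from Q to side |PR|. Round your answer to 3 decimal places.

Semiperimeter s = (8.6 + 3 + 6.4)/2 = 9.
Heron's formula: area = √(9·0.4·6·2.6) ≈ 7.494.
The altitude from Q has length 2·area/|PR| ≈ 4.996.

h_Q ≈ 4.996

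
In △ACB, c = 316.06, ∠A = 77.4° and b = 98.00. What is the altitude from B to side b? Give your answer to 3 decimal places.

308.448

By the law of cosines, a² = c² + b² − 2·c·b·cos A = 95984, so a ≈ 309.81.
Area = ½·c·b·sin A ≈ 15114.
The altitude from B has length 2·area/b ≈ 308.45.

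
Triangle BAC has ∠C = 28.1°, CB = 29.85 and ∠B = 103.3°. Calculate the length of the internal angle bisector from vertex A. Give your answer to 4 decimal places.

t_A ≈ 23.0229

The third angle is ∠A = 180° − ∠C − ∠B = 48.60°.
Law of sines: AC = CB·sin B/sin A ≈ 38.727.
Law of sines: BA = CB·sin C/sin A ≈ 18.743.
The bisector from A has length 2·BA·AC·cos(∠A/2)/(BA+AC) ≈ 23.023.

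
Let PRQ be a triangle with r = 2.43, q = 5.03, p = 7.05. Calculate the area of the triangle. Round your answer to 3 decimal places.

Semiperimeter s = (7.05 + 2.43 + 5.03)/2 = 7.255.
Heron's formula: area = √(7.255·0.205·4.825·2.225) ≈ 3.9959.

area ≈ 3.996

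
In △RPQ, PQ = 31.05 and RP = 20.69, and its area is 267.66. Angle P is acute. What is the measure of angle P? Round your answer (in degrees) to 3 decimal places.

From area = ½·RP·PQ·sin P, we get sin P = 2·area/(RP·PQ) ≈ 0.83328.
Taking the acute solution, ∠P ≈ 56.44°.

56.437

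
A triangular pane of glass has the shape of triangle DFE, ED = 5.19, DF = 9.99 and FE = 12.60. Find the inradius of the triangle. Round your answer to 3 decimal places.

r ≈ 1.775

Semiperimeter s = (12.6 + 5.19 + 9.99)/2 = 13.89.
Heron's formula: area = √(13.89·1.29·8.7·3.9) ≈ 24.657.
Inradius = area/s = 24.657/13.89 ≈ 1.7752.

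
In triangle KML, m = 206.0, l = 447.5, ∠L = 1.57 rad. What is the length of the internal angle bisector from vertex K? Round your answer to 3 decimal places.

t_K ≈ 241.019

Law of sines: sin M = m·sin L/l ≈ 0.46034.
Since l ≥ m, only the acute value applies: ∠M ≈ 0.478 rad.
Then ∠K = π − ∠L − ∠M ≈ 1.093 rad.
Law of sines gives k = l·sin K/sin L ≈ 397.43.
The bisector from K has length 2·m·l·cos(∠K/2)/(m+l) ≈ 241.02.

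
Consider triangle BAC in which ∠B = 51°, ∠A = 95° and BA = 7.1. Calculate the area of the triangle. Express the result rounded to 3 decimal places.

area ≈ 34.896

The third angle is ∠C = 180° − ∠B − ∠A = 34.00°.
Law of sines: AC = BA·sin B/sin C ≈ 9.8673.
Law of sines: CB = BA·sin A/sin C ≈ 12.649.
Area = ½·BA·AC·sin A ≈ 34.896.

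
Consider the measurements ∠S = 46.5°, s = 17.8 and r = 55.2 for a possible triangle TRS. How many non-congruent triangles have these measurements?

0

r·sin S = 55.2·sin(46.5°) ≈ 40.04.
Since s = 17.8 < 40.04 = r sin S, no triangle exists.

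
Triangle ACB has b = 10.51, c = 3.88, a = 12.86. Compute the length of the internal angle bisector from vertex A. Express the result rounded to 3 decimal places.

t_A ≈ 2.865

By the law of cosines, cos A = (c² + b² − a²) / (2·c·b) ≈ -0.48880, so ∠A ≈ 119.26°.
The bisector from A has length 2·c·b·cos(∠A/2)/(c+b) ≈ 2.8654.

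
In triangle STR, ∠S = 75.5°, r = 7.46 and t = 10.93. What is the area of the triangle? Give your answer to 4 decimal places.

39.4703

Area = ½·t·r·sin S ≈ 39.47.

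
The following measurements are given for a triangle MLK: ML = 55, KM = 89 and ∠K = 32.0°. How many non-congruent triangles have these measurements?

2

KM·sin K = 89·sin(32.0°) ≈ 47.16.
Since KM sin K < ML < KM (47.16 < 55 < 89), two triangles exist.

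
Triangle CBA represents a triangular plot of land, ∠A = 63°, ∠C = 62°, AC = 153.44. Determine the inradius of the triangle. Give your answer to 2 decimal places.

The third angle is ∠B = 180° − ∠A − ∠C = 55.00°.
Law of sines: BA = AC·sin C/sin B ≈ 165.39.
Law of sines: CB = AC·sin A/sin B ≈ 166.9.
Area = ½·AC·BA·sin A ≈ 11306.
Semiperimeter s = (165.39+153.44+166.9)/2 = 242.86.
Inradius = area/s = 11306/242.86 ≈ 46.552.

r ≈ 46.55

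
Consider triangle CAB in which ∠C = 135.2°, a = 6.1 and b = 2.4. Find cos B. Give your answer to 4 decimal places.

By the law of cosines, c² = a² + b² − 2·a·b·cos C = 63.746, so c ≈ 7.9841.
Law of cosines again: cos B = (c² + a² − b²)/(2·c·a) ≈ 0.97731, so ∠B ≈ 12.23°.

cos B ≈ 0.9773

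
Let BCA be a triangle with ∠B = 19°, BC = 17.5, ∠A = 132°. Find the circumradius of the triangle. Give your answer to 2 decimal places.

11.77

The third angle is ∠C = 180° − ∠A − ∠B = 29.00°.
Law of sines: CA = BC·sin B/sin A ≈ 7.6667.
Law of sines: AB = BC·sin C/sin A ≈ 11.417.
Circumradius = BC/(2 sin A) ≈ 11.774.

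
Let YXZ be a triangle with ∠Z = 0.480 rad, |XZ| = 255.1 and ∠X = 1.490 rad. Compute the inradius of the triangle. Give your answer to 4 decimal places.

The third angle is ∠Y = π − ∠X − ∠Z = 1.172 rad.
Law of sines: |ZY| = |XZ|·sin X/sin Y ≈ 275.97.
Law of sines: |YX| = |XZ|·sin Z/sin Y ≈ 127.85.
Area = ½·|XZ|·|ZY|·sin Z ≈ 16254.
Semiperimeter s = (255.1+275.97+127.85)/2 = 329.46.
Inradius = area/s = 16254/329.46 ≈ 49.337.

49.3366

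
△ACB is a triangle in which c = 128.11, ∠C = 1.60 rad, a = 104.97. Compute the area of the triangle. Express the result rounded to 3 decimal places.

area ≈ 3695.421

Law of sines: sin A = a·sin C/c ≈ 0.81902.
Since c ≥ a, only the acute value applies: ∠A ≈ 0.960 rad.
Then ∠B = π − ∠C − ∠A ≈ 0.582 rad.
Law of sines gives b = c·sin B/sin C ≈ 70.439.
Area = ½·c·a·sin B ≈ 3695.4.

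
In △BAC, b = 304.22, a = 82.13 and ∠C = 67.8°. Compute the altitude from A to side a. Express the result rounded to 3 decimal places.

By the law of cosines, c² = b² + a² − 2·b·a·cos C = 80414, so c ≈ 283.57.
Area = ½·b·a·sin C ≈ 11567.
The altitude from A has length 2·area/a ≈ 281.67.

281.668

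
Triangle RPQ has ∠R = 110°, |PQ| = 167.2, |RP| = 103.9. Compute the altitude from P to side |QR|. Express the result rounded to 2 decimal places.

h_P ≈ 97.63

Law of sines: sin Q = |RP|·sin R/|PQ| ≈ 0.58394.
Since |PQ| ≥ |RP|, only the acute value applies: ∠Q ≈ 35.73°.
Then ∠P = 180° − ∠R − ∠Q ≈ 34.27°.
Law of sines gives |QR| = |PQ|·sin P/sin R ≈ 100.2.
Area = ½·|PQ|·|RP|·sin P ≈ 4891.3.
The altitude from P has length 2·area/|QR| ≈ 97.634.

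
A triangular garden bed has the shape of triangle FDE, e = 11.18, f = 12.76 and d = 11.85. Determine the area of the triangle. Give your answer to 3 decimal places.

Semiperimeter s = (12.76 + 11.85 + 11.18)/2 = 17.895.
Heron's formula: area = √(17.895·5.135·6.045·6.715) ≈ 61.074.

area ≈ 61.074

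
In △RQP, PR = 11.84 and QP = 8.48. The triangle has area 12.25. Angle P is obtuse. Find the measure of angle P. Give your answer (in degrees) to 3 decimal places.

165.876

From area = ½·QP·PR·sin P, we get sin P = 2·area/(QP·PR) ≈ 0.24402.
Taking the obtuse solution, ∠P ≈ 165.88°.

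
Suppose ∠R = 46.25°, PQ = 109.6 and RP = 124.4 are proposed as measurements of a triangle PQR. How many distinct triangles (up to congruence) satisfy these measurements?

2

RP·sin R = 124.4·sin(46.25°) ≈ 89.86.
Since RP sin R < PQ < RP (89.86 < 109.6 < 124.4), two triangles exist.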